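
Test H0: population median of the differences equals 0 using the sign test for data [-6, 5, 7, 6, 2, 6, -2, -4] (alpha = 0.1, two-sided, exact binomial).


Step 1: Discard zero differences. Original n = 8; n_eff = number of nonzero differences = 8.
Nonzero differences (with sign): -6, +5, +7, +6, +2, +6, -2, -4
Step 2: Count signs: positive = 5, negative = 3.
Step 3: Under H0: P(positive) = 0.5, so the number of positives S ~ Bin(8, 0.5).
Step 4: Two-sided exact p-value = sum of Bin(8,0.5) probabilities at or below the observed probability = 0.726562.
Step 5: alpha = 0.1. fail to reject H0.

n_eff = 8, pos = 5, neg = 3, p = 0.726562, fail to reject H0.


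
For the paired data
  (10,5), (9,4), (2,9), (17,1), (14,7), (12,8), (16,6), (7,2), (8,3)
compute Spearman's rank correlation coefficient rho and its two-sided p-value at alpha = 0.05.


Step 1: Rank x and y separately (midranks; no ties here).
rank(x): 10->5, 9->4, 2->1, 17->9, 14->7, 12->6, 16->8, 7->2, 8->3
rank(y): 5->5, 4->4, 9->9, 1->1, 7->7, 8->8, 6->6, 2->2, 3->3
Step 2: d_i = R_x(i) - R_y(i); compute d_i^2.
  (5-5)^2=0, (4-4)^2=0, (1-9)^2=64, (9-1)^2=64, (7-7)^2=0, (6-8)^2=4, (8-6)^2=4, (2-2)^2=0, (3-3)^2=0
sum(d^2) = 136.
Step 3: rho = 1 - 6*136 / (9*(9^2 - 1)) = 1 - 816/720 = -0.133333.
Step 4: Under H0, t = rho * sqrt((n-2)/(1-rho^2)) = -0.3559 ~ t(7).
Step 5: Two-sided p-value from the t-distribution with 7 df = 0.732368.
Step 6: alpha = 0.05. fail to reject H0.

rho = -0.1333, p = 0.732368, fail to reject H0 at alpha = 0.05.


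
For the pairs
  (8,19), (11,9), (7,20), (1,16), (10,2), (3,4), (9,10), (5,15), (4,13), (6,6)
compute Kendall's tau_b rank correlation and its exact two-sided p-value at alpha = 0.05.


Step 1: Enumerate the 45 unordered pairs (i,j) with i<j and classify each by sign(x_j-x_i) * sign(y_j-y_i).
  (1,2):dx=+3,dy=-10->D; (1,3):dx=-1,dy=+1->D; (1,4):dx=-7,dy=-3->C; (1,5):dx=+2,dy=-17->D
  (1,6):dx=-5,dy=-15->C; (1,7):dx=+1,dy=-9->D; (1,8):dx=-3,dy=-4->C; (1,9):dx=-4,dy=-6->C
  (1,10):dx=-2,dy=-13->C; (2,3):dx=-4,dy=+11->D; (2,4):dx=-10,dy=+7->D; (2,5):dx=-1,dy=-7->C
  (2,6):dx=-8,dy=-5->C; (2,7):dx=-2,dy=+1->D; (2,8):dx=-6,dy=+6->D; (2,9):dx=-7,dy=+4->D
  (2,10):dx=-5,dy=-3->C; (3,4):dx=-6,dy=-4->C; (3,5):dx=+3,dy=-18->D; (3,6):dx=-4,dy=-16->C
  (3,7):dx=+2,dy=-10->D; (3,8):dx=-2,dy=-5->C; (3,9):dx=-3,dy=-7->C; (3,10):dx=-1,dy=-14->C
  (4,5):dx=+9,dy=-14->D; (4,6):dx=+2,dy=-12->D; (4,7):dx=+8,dy=-6->D; (4,8):dx=+4,dy=-1->D
  (4,9):dx=+3,dy=-3->D; (4,10):dx=+5,dy=-10->D; (5,6):dx=-7,dy=+2->D; (5,7):dx=-1,dy=+8->D
  (5,8):dx=-5,dy=+13->D; (5,9):dx=-6,dy=+11->D; (5,10):dx=-4,dy=+4->D; (6,7):dx=+6,dy=+6->C
  (6,8):dx=+2,dy=+11->C; (6,9):dx=+1,dy=+9->C; (6,10):dx=+3,dy=+2->C; (7,8):dx=-4,dy=+5->D
  (7,9):dx=-5,dy=+3->D; (7,10):dx=-3,dy=-4->C; (8,9):dx=-1,dy=-2->C; (8,10):dx=+1,dy=-9->D
  (9,10):dx=+2,dy=-7->D
Step 2: C = 19, D = 26, total pairs = 45.
Step 3: tau = (C - D)/(n(n-1)/2) = (19 - 26)/45 = -0.155556.
Step 4: Exact two-sided p-value (enumerate n! = 3628800 permutations of y under H0): p = 0.600654.
Step 5: alpha = 0.05. fail to reject H0.

tau_b = -0.1556 (C=19, D=26), p = 0.600654, fail to reject H0.


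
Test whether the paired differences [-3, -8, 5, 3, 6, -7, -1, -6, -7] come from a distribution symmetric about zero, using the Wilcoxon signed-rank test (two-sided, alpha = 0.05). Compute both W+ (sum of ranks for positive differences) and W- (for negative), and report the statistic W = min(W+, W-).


Step 1: Drop any zero differences (none here) and take |d_i|.
|d| = [3, 8, 5, 3, 6, 7, 1, 6, 7]
Step 2: Midrank |d_i| (ties get averaged ranks).
ranks: |3|->2.5, |8|->9, |5|->4, |3|->2.5, |6|->5.5, |7|->7.5, |1|->1, |6|->5.5, |7|->7.5
Step 3: Attach original signs; sum ranks with positive sign and with negative sign.
W+ = 4 + 2.5 + 5.5 = 12
W- = 2.5 + 9 + 7.5 + 1 + 5.5 + 7.5 = 33
(Check: W+ + W- = 45 should equal n(n+1)/2 = 45.)
Step 4: Test statistic W = min(W+, W-) = 12.
Step 5: Ties in |d|, so use the tie-corrected normal approximation.
        E[W] = n(n+1)/4 = 9*10/4 = 22.5.
        Tie groups: |d|=3 (t=2), |d|=6 (t=2), |d|=7 (t=2); sum(t^3 - t) = 18.
        Var[W] = n(n+1)(2n+1)/24 - sum(t^3-t)/48 = 1710/24 - 18/48 = 70.875.
        z = (W - E[W]) / sqrt(Var[W]) = (12 - 22.5) / 8.4187 = -1.2472.
        Two-sided p = 2*Phi(z) = 0.212317.
Step 6: alpha = 0.05. fail to reject H0.

W+ = 12, W- = 33, W = min = 12, p = 0.212317, fail to reject H0.


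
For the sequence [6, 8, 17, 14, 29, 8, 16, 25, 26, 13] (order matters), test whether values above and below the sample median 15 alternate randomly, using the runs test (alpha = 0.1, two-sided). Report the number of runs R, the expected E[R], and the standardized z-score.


Step 1: Compute median = 15; label A = above, B = below.
Labels in order: BBABABAAAB  (n_A = 5, n_B = 5)
Step 2: Count runs R = 7.
Step 3: Under H0 (random ordering), E[R] = 2*n_A*n_B/(n_A+n_B) + 1 = 2*5*5/10 + 1 = 6.0000.
        Var[R] = 2*n_A*n_B*(2*n_A*n_B - n_A - n_B) / ((n_A+n_B)^2 * (n_A+n_B-1)) = 2000/900 = 2.2222.
        SD[R] = 1.4907.
Step 4: Continuity-corrected z = (R - 0.5 - E[R]) / SD[R] = (7 - 0.5 - 6.0000) / 1.4907 = 0.3354.
Step 5: Two-sided p-value via normal approximation = 2*(1 - Phi(|z|)) = 0.737316.
Step 6: alpha = 0.1. fail to reject H0.

R = 7, z = 0.3354, p = 0.737316, fail to reject H0.


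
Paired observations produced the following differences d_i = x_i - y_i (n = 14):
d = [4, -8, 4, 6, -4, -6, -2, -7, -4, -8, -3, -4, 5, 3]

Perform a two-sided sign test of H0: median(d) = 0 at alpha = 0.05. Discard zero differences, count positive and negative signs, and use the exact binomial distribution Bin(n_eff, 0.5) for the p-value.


Step 1: Discard zero differences. Original n = 14; n_eff = number of nonzero differences = 14.
Nonzero differences (with sign): +4, -8, +4, +6, -4, -6, -2, -7, -4, -8, -3, -4, +5, +3
Step 2: Count signs: positive = 5, negative = 9.
Step 3: Under H0: P(positive) = 0.5, so the number of positives S ~ Bin(14, 0.5).
Step 4: Two-sided exact p-value = sum of Bin(14,0.5) probabilities at or below the observed probability = 0.423950.
Step 5: alpha = 0.05. fail to reject H0.

n_eff = 14, pos = 5, neg = 9, p = 0.423950, fail to reject H0.


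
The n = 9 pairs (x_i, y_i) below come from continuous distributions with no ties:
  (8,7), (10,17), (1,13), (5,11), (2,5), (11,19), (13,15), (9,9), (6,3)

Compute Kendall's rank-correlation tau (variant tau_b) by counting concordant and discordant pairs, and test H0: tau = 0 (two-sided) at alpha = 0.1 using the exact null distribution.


Step 1: Enumerate the 36 unordered pairs (i,j) with i<j and classify each by sign(x_j-x_i) * sign(y_j-y_i).
  (1,2):dx=+2,dy=+10->C; (1,3):dx=-7,dy=+6->D; (1,4):dx=-3,dy=+4->D; (1,5):dx=-6,dy=-2->C
  (1,6):dx=+3,dy=+12->C; (1,7):dx=+5,dy=+8->C; (1,8):dx=+1,dy=+2->C; (1,9):dx=-2,dy=-4->C
  (2,3):dx=-9,dy=-4->C; (2,4):dx=-5,dy=-6->C; (2,5):dx=-8,dy=-12->C; (2,6):dx=+1,dy=+2->C
  (2,7):dx=+3,dy=-2->D; (2,8):dx=-1,dy=-8->C; (2,9):dx=-4,dy=-14->C; (3,4):dx=+4,dy=-2->D
  (3,5):dx=+1,dy=-8->D; (3,6):dx=+10,dy=+6->C; (3,7):dx=+12,dy=+2->C; (3,8):dx=+8,dy=-4->D
  (3,9):dx=+5,dy=-10->D; (4,5):dx=-3,dy=-6->C; (4,6):dx=+6,dy=+8->C; (4,7):dx=+8,dy=+4->C
  (4,8):dx=+4,dy=-2->D; (4,9):dx=+1,dy=-8->D; (5,6):dx=+9,dy=+14->C; (5,7):dx=+11,dy=+10->C
  (5,8):dx=+7,dy=+4->C; (5,9):dx=+4,dy=-2->D; (6,7):dx=+2,dy=-4->D; (6,8):dx=-2,dy=-10->C
  (6,9):dx=-5,dy=-16->C; (7,8):dx=-4,dy=-6->C; (7,9):dx=-7,dy=-12->C; (8,9):dx=-3,dy=-6->C
Step 2: C = 25, D = 11, total pairs = 36.
Step 3: tau = (C - D)/(n(n-1)/2) = (25 - 11)/36 = 0.388889.
Step 4: Exact two-sided p-value (enumerate n! = 362880 permutations of y under H0): p = 0.180181.
Step 5: alpha = 0.1. fail to reject H0.

tau_b = 0.3889 (C=25, D=11), p = 0.180181, fail to reject H0.


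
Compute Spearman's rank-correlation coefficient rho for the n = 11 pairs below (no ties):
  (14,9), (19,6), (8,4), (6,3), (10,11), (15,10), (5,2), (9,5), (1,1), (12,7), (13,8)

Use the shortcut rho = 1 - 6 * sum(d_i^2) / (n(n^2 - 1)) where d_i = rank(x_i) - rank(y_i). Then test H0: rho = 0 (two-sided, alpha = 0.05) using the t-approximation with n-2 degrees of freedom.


Step 1: Rank x and y separately (midranks; no ties here).
rank(x): 14->9, 19->11, 8->4, 6->3, 10->6, 15->10, 5->2, 9->5, 1->1, 12->7, 13->8
rank(y): 9->9, 6->6, 4->4, 3->3, 11->11, 10->10, 2->2, 5->5, 1->1, 7->7, 8->8
Step 2: d_i = R_x(i) - R_y(i); compute d_i^2.
  (9-9)^2=0, (11-6)^2=25, (4-4)^2=0, (3-3)^2=0, (6-11)^2=25, (10-10)^2=0, (2-2)^2=0, (5-5)^2=0, (1-1)^2=0, (7-7)^2=0, (8-8)^2=0
sum(d^2) = 50.
Step 3: rho = 1 - 6*50 / (11*(11^2 - 1)) = 1 - 300/1320 = 0.772727.
Step 4: Under H0, t = rho * sqrt((n-2)/(1-rho^2)) = 3.6522 ~ t(9).
Step 5: Two-sided p-value from the t-distribution with 9 df = 0.005299.
Step 6: alpha = 0.05. reject H0.

rho = 0.7727, p = 0.005299, reject H0 at alpha = 0.05.


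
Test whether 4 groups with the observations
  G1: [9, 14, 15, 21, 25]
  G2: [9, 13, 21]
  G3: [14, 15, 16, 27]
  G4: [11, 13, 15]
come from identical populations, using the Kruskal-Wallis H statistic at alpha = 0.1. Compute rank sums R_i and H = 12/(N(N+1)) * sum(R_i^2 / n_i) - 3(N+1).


Step 1: Combine all N = 15 observations and assign midranks.
sorted (value, group, rank): (9,G1,1.5), (9,G2,1.5), (11,G4,3), (13,G2,4.5), (13,G4,4.5), (14,G1,6.5), (14,G3,6.5), (15,G1,9), (15,G3,9), (15,G4,9), (16,G3,11), (21,G1,12.5), (21,G2,12.5), (25,G1,14), (27,G3,15)
Step 2: Sum ranks within each group.
R_1 = 43.5 (n_1 = 5)
R_2 = 18.5 (n_2 = 3)
R_3 = 41.5 (n_3 = 4)
R_4 = 16.5 (n_4 = 3)
Step 3: H = 12/(N(N+1)) * sum(R_i^2/n_i) - 3(N+1)
     = 12/(15*16) * (43.5^2/5 + 18.5^2/3 + 41.5^2/4 + 16.5^2/3) - 3*16
     = 0.050000 * 1013.85 - 48
     = 2.692292.
Step 4: Ties present; correction factor C = 1 - 48/(15^3 - 15) = 0.985714. Corrected H = 2.692292 / 0.985714 = 2.731310.
Step 5: Under H0, H ~ chi^2(3); p-value = 0.434933.
Step 6: alpha = 0.1. fail to reject H0.

H = 2.7313, df = 3, p = 0.434933, fail to reject H0.


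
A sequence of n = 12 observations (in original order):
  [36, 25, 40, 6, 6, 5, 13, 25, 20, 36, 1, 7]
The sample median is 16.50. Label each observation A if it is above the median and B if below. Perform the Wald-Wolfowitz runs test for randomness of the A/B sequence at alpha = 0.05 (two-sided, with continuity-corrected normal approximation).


Step 1: Compute median = 16.50; label A = above, B = below.
Labels in order: AAABBBBAAABB  (n_A = 6, n_B = 6)
Step 2: Count runs R = 4.
Step 3: Under H0 (random ordering), E[R] = 2*n_A*n_B/(n_A+n_B) + 1 = 2*6*6/12 + 1 = 7.0000.
        Var[R] = 2*n_A*n_B*(2*n_A*n_B - n_A - n_B) / ((n_A+n_B)^2 * (n_A+n_B-1)) = 4320/1584 = 2.7273.
        SD[R] = 1.6514.
Step 4: Continuity-corrected z = (R + 0.5 - E[R]) / SD[R] = (4 + 0.5 - 7.0000) / 1.6514 = -1.5138.
Step 5: Two-sided p-value via normal approximation = 2*(1 - Phi(|z|)) = 0.130070.
Step 6: alpha = 0.05. fail to reject H0.

R = 4, z = -1.5138, p = 0.130070, fail to reject H0.


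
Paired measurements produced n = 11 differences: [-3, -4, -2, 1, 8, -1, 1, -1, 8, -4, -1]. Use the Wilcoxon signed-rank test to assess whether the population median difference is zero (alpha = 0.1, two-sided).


Step 1: Drop any zero differences (none here) and take |d_i|.
|d| = [3, 4, 2, 1, 8, 1, 1, 1, 8, 4, 1]
Step 2: Midrank |d_i| (ties get averaged ranks).
ranks: |3|->7, |4|->8.5, |2|->6, |1|->3, |8|->10.5, |1|->3, |1|->3, |1|->3, |8|->10.5, |4|->8.5, |1|->3
Step 3: Attach original signs; sum ranks with positive sign and with negative sign.
W+ = 3 + 10.5 + 3 + 10.5 = 27
W- = 7 + 8.5 + 6 + 3 + 3 + 8.5 + 3 = 39
(Check: W+ + W- = 66 should equal n(n+1)/2 = 66.)
Step 4: Test statistic W = min(W+, W-) = 27.
Step 5: Ties in |d|, so use the tie-corrected normal approximation.
        E[W] = n(n+1)/4 = 11*12/4 = 33.
        Tie groups: |d|=1 (t=5), |d|=4 (t=2), |d|=8 (t=2); sum(t^3 - t) = 132.
        Var[W] = n(n+1)(2n+1)/24 - sum(t^3-t)/48 = 3036/24 - 132/48 = 123.75.
        z = (W - E[W]) / sqrt(Var[W]) = (27 - 33) / 11.1243 = -0.5394.
        Two-sided p = 2*Phi(z) = 0.589639.
Step 6: alpha = 0.1. fail to reject H0.

W+ = 27, W- = 39, W = min = 27, p = 0.589639, fail to reject H0.


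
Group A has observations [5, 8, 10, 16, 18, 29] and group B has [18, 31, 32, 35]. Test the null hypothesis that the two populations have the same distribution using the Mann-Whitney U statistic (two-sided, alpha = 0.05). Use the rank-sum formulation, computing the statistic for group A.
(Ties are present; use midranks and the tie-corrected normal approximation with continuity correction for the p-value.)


Step 1: Combine and sort all 10 observations; assign midranks.
sorted (value, group): (5,X), (8,X), (10,X), (16,X), (18,X), (18,Y), (29,X), (31,Y), (32,Y), (35,Y)
ranks: 5->1, 8->2, 10->3, 16->4, 18->5.5, 18->5.5, 29->7, 31->8, 32->9, 35->10
Step 2: Rank sum for X: R1 = 1 + 2 + 3 + 4 + 5.5 + 7 = 22.5.
Step 3: U_X = R1 - n1(n1+1)/2 = 22.5 - 6*7/2 = 22.5 - 21 = 1.5.
       U_Y = n1*n2 - U_X = 24 - 1.5 = 22.5.
Step 4: Ties are present, so use the tie-corrected normal approximation (with continuity correction) for the p-value.
Step 5: p-value = 0.032476; compare to alpha = 0.05. reject H0.

U_X = 1.5, p = 0.032476, reject H0 at alpha = 0.05.


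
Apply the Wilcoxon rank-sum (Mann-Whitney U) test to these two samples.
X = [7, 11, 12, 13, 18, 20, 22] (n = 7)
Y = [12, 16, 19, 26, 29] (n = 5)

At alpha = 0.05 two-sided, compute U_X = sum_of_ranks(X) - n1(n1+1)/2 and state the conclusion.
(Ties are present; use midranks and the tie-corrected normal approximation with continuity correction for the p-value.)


Step 1: Combine and sort all 12 observations; assign midranks.
sorted (value, group): (7,X), (11,X), (12,X), (12,Y), (13,X), (16,Y), (18,X), (19,Y), (20,X), (22,X), (26,Y), (29,Y)
ranks: 7->1, 11->2, 12->3.5, 12->3.5, 13->5, 16->6, 18->7, 19->8, 20->9, 22->10, 26->11, 29->12
Step 2: Rank sum for X: R1 = 1 + 2 + 3.5 + 5 + 7 + 9 + 10 = 37.5.
Step 3: U_X = R1 - n1(n1+1)/2 = 37.5 - 7*8/2 = 37.5 - 28 = 9.5.
       U_Y = n1*n2 - U_X = 35 - 9.5 = 25.5.
Step 4: Ties are present, so use the tie-corrected normal approximation (with continuity correction) for the p-value.
Step 5: p-value = 0.222415; compare to alpha = 0.05. fail to reject H0.

U_X = 9.5, p = 0.222415, fail to reject H0 at alpha = 0.05.


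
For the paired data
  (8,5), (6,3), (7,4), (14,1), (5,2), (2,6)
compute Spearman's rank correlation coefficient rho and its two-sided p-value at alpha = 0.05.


Step 1: Rank x and y separately (midranks; no ties here).
rank(x): 8->5, 6->3, 7->4, 14->6, 5->2, 2->1
rank(y): 5->5, 3->3, 4->4, 1->1, 2->2, 6->6
Step 2: d_i = R_x(i) - R_y(i); compute d_i^2.
  (5-5)^2=0, (3-3)^2=0, (4-4)^2=0, (6-1)^2=25, (2-2)^2=0, (1-6)^2=25
sum(d^2) = 50.
Step 3: rho = 1 - 6*50 / (6*(6^2 - 1)) = 1 - 300/210 = -0.428571.
Step 4: Under H0, t = rho * sqrt((n-2)/(1-rho^2)) = -0.9487 ~ t(4).
Step 5: Two-sided p-value from the t-distribution with 4 df = 0.396501.
Step 6: alpha = 0.05. fail to reject H0.

rho = -0.4286, p = 0.396501, fail to reject H0 at alpha = 0.05.


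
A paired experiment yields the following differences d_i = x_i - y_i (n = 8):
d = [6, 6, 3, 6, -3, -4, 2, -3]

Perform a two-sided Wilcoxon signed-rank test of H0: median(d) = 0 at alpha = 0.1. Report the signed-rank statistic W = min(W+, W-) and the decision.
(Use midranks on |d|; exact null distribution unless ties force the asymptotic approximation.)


Step 1: Drop any zero differences (none here) and take |d_i|.
|d| = [6, 6, 3, 6, 3, 4, 2, 3]
Step 2: Midrank |d_i| (ties get averaged ranks).
ranks: |6|->7, |6|->7, |3|->3, |6|->7, |3|->3, |4|->5, |2|->1, |3|->3
Step 3: Attach original signs; sum ranks with positive sign and with negative sign.
W+ = 7 + 7 + 3 + 7 + 1 = 25
W- = 3 + 5 + 3 = 11
(Check: W+ + W- = 36 should equal n(n+1)/2 = 36.)
Step 4: Test statistic W = min(W+, W-) = 11.
Step 5: Ties in |d|, so use the tie-corrected normal approximation.
        E[W] = n(n+1)/4 = 8*9/4 = 18.
        Tie groups: |d|=3 (t=3), |d|=6 (t=3); sum(t^3 - t) = 48.
        Var[W] = n(n+1)(2n+1)/24 - sum(t^3-t)/48 = 1224/24 - 48/48 = 50.
        z = (W - E[W]) / sqrt(Var[W]) = (11 - 18) / 7.0711 = -0.9899.
        Two-sided p = 2*Phi(z) = 0.322199.
Step 6: alpha = 0.1. fail to reject H0.

W+ = 25, W- = 11, W = min = 11, p = 0.322199, fail to reject H0.


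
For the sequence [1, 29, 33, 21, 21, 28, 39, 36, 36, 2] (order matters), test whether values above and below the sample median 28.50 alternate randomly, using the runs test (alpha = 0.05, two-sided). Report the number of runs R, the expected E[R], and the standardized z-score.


Step 1: Compute median = 28.50; label A = above, B = below.
Labels in order: BAABBBAAAB  (n_A = 5, n_B = 5)
Step 2: Count runs R = 5.
Step 3: Under H0 (random ordering), E[R] = 2*n_A*n_B/(n_A+n_B) + 1 = 2*5*5/10 + 1 = 6.0000.
        Var[R] = 2*n_A*n_B*(2*n_A*n_B - n_A - n_B) / ((n_A+n_B)^2 * (n_A+n_B-1)) = 2000/900 = 2.2222.
        SD[R] = 1.4907.
Step 4: Continuity-corrected z = (R + 0.5 - E[R]) / SD[R] = (5 + 0.5 - 6.0000) / 1.4907 = -0.3354.
Step 5: Two-sided p-value via normal approximation = 2*(1 - Phi(|z|)) = 0.737316.
Step 6: alpha = 0.05. fail to reject H0.

R = 5, z = -0.3354, p = 0.737316, fail to reject H0.


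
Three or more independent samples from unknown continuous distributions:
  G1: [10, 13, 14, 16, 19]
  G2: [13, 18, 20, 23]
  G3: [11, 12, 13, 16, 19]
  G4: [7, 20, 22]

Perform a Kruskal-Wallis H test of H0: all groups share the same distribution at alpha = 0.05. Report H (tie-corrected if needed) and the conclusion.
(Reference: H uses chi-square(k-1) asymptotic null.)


Step 1: Combine all N = 17 observations and assign midranks.
sorted (value, group, rank): (7,G4,1), (10,G1,2), (11,G3,3), (12,G3,4), (13,G1,6), (13,G2,6), (13,G3,6), (14,G1,8), (16,G1,9.5), (16,G3,9.5), (18,G2,11), (19,G1,12.5), (19,G3,12.5), (20,G2,14.5), (20,G4,14.5), (22,G4,16), (23,G2,17)
Step 2: Sum ranks within each group.
R_1 = 38 (n_1 = 5)
R_2 = 48.5 (n_2 = 4)
R_3 = 35 (n_3 = 5)
R_4 = 31.5 (n_4 = 3)
Step 3: H = 12/(N(N+1)) * sum(R_i^2/n_i) - 3(N+1)
     = 12/(17*18) * (38^2/5 + 48.5^2/4 + 35^2/5 + 31.5^2/3) - 3*18
     = 0.039216 * 1452.61 - 54
     = 2.965196.
Step 4: Ties present; correction factor C = 1 - 42/(17^3 - 17) = 0.991422. Corrected H = 2.965196 / 0.991422 = 2.990853.
Step 5: Under H0, H ~ chi^2(3); p-value = 0.393038.
Step 6: alpha = 0.05. fail to reject H0.

H = 2.9909, df = 3, p = 0.393038, fail to reject H0.


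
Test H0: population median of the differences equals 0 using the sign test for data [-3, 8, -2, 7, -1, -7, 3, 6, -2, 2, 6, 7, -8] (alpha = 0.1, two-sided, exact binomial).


Step 1: Discard zero differences. Original n = 13; n_eff = number of nonzero differences = 13.
Nonzero differences (with sign): -3, +8, -2, +7, -1, -7, +3, +6, -2, +2, +6, +7, -8
Step 2: Count signs: positive = 7, negative = 6.
Step 3: Under H0: P(positive) = 0.5, so the number of positives S ~ Bin(13, 0.5).
Step 4: Two-sided exact p-value = sum of Bin(13,0.5) probabilities at or below the observed probability = 1.000000.
Step 5: alpha = 0.1. fail to reject H0.

n_eff = 13, pos = 7, neg = 6, p = 1.000000, fail to reject H0.


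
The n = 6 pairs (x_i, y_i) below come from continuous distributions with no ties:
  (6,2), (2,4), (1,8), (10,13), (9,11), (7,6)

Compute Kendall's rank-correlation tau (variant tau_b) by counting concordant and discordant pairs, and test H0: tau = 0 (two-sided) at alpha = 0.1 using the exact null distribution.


Step 1: Enumerate the 15 unordered pairs (i,j) with i<j and classify each by sign(x_j-x_i) * sign(y_j-y_i).
  (1,2):dx=-4,dy=+2->D; (1,3):dx=-5,dy=+6->D; (1,4):dx=+4,dy=+11->C; (1,5):dx=+3,dy=+9->C
  (1,6):dx=+1,dy=+4->C; (2,3):dx=-1,dy=+4->D; (2,4):dx=+8,dy=+9->C; (2,5):dx=+7,dy=+7->C
  (2,6):dx=+5,dy=+2->C; (3,4):dx=+9,dy=+5->C; (3,5):dx=+8,dy=+3->C; (3,6):dx=+6,dy=-2->D
  (4,5):dx=-1,dy=-2->C; (4,6):dx=-3,dy=-7->C; (5,6):dx=-2,dy=-5->C
Step 2: C = 11, D = 4, total pairs = 15.
Step 3: tau = (C - D)/(n(n-1)/2) = (11 - 4)/15 = 0.466667.
Step 4: Exact two-sided p-value (enumerate n! = 720 permutations of y under H0): p = 0.272222.
Step 5: alpha = 0.1. fail to reject H0.

tau_b = 0.4667 (C=11, D=4), p = 0.272222, fail to reject H0.


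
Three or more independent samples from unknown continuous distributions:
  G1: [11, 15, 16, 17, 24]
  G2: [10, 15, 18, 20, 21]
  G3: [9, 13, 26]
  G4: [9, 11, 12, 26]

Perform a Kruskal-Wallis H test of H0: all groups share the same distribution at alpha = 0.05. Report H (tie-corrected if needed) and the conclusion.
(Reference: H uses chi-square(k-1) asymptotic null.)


Step 1: Combine all N = 17 observations and assign midranks.
sorted (value, group, rank): (9,G3,1.5), (9,G4,1.5), (10,G2,3), (11,G1,4.5), (11,G4,4.5), (12,G4,6), (13,G3,7), (15,G1,8.5), (15,G2,8.5), (16,G1,10), (17,G1,11), (18,G2,12), (20,G2,13), (21,G2,14), (24,G1,15), (26,G3,16.5), (26,G4,16.5)
Step 2: Sum ranks within each group.
R_1 = 49 (n_1 = 5)
R_2 = 50.5 (n_2 = 5)
R_3 = 25 (n_3 = 3)
R_4 = 28.5 (n_4 = 4)
Step 3: H = 12/(N(N+1)) * sum(R_i^2/n_i) - 3(N+1)
     = 12/(17*18) * (49^2/5 + 50.5^2/5 + 25^2/3 + 28.5^2/4) - 3*18
     = 0.039216 * 1401.65 - 54
     = 0.966503.
Step 4: Ties present; correction factor C = 1 - 24/(17^3 - 17) = 0.995098. Corrected H = 0.966503 / 0.995098 = 0.971264.
Step 5: Under H0, H ~ chi^2(3); p-value = 0.808205.
Step 6: alpha = 0.05. fail to reject H0.

H = 0.9713, df = 3, p = 0.808205, fail to reject H0.


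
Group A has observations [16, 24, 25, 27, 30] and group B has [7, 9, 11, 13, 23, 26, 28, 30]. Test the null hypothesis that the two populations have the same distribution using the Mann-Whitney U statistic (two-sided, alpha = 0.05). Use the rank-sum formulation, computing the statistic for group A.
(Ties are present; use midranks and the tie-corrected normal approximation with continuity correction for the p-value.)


Step 1: Combine and sort all 13 observations; assign midranks.
sorted (value, group): (7,Y), (9,Y), (11,Y), (13,Y), (16,X), (23,Y), (24,X), (25,X), (26,Y), (27,X), (28,Y), (30,X), (30,Y)
ranks: 7->1, 9->2, 11->3, 13->4, 16->5, 23->6, 24->7, 25->8, 26->9, 27->10, 28->11, 30->12.5, 30->12.5
Step 2: Rank sum for X: R1 = 5 + 7 + 8 + 10 + 12.5 = 42.5.
Step 3: U_X = R1 - n1(n1+1)/2 = 42.5 - 5*6/2 = 42.5 - 15 = 27.5.
       U_Y = n1*n2 - U_X = 40 - 27.5 = 12.5.
Step 4: Ties are present, so use the tie-corrected normal approximation (with continuity correction) for the p-value.
Step 5: p-value = 0.304842; compare to alpha = 0.05. fail to reject H0.

U_X = 27.5, p = 0.304842, fail to reject H0 at alpha = 0.05.


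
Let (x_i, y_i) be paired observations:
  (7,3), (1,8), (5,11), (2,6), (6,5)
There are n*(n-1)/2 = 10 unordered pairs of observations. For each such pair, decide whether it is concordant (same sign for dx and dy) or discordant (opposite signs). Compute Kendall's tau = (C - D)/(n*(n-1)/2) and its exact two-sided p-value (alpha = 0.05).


Step 1: Enumerate the 10 unordered pairs (i,j) with i<j and classify each by sign(x_j-x_i) * sign(y_j-y_i).
  (1,2):dx=-6,dy=+5->D; (1,3):dx=-2,dy=+8->D; (1,4):dx=-5,dy=+3->D; (1,5):dx=-1,dy=+2->D
  (2,3):dx=+4,dy=+3->C; (2,4):dx=+1,dy=-2->D; (2,5):dx=+5,dy=-3->D; (3,4):dx=-3,dy=-5->C
  (3,5):dx=+1,dy=-6->D; (4,5):dx=+4,dy=-1->D
Step 2: C = 2, D = 8, total pairs = 10.
Step 3: tau = (C - D)/(n(n-1)/2) = (2 - 8)/10 = -0.600000.
Step 4: Exact two-sided p-value (enumerate n! = 120 permutations of y under H0): p = 0.233333.
Step 5: alpha = 0.05. fail to reject H0.

tau_b = -0.6000 (C=2, D=8), p = 0.233333, fail to reject H0.


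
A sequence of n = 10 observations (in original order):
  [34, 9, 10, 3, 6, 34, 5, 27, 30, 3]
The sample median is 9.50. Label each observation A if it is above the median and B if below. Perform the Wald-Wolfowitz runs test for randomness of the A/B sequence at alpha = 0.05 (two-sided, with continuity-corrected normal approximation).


Step 1: Compute median = 9.50; label A = above, B = below.
Labels in order: ABABBABAAB  (n_A = 5, n_B = 5)
Step 2: Count runs R = 8.
Step 3: Under H0 (random ordering), E[R] = 2*n_A*n_B/(n_A+n_B) + 1 = 2*5*5/10 + 1 = 6.0000.
        Var[R] = 2*n_A*n_B*(2*n_A*n_B - n_A - n_B) / ((n_A+n_B)^2 * (n_A+n_B-1)) = 2000/900 = 2.2222.
        SD[R] = 1.4907.
Step 4: Continuity-corrected z = (R - 0.5 - E[R]) / SD[R] = (8 - 0.5 - 6.0000) / 1.4907 = 1.0062.
Step 5: Two-sided p-value via normal approximation = 2*(1 - Phi(|z|)) = 0.314305.
Step 6: alpha = 0.05. fail to reject H0.

R = 8, z = 1.0062, p = 0.314305, fail to reject H0.


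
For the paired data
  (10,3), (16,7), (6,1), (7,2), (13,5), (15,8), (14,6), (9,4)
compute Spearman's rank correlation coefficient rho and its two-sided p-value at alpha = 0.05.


Step 1: Rank x and y separately (midranks; no ties here).
rank(x): 10->4, 16->8, 6->1, 7->2, 13->5, 15->7, 14->6, 9->3
rank(y): 3->3, 7->7, 1->1, 2->2, 5->5, 8->8, 6->6, 4->4
Step 2: d_i = R_x(i) - R_y(i); compute d_i^2.
  (4-3)^2=1, (8-7)^2=1, (1-1)^2=0, (2-2)^2=0, (5-5)^2=0, (7-8)^2=1, (6-6)^2=0, (3-4)^2=1
sum(d^2) = 4.
Step 3: rho = 1 - 6*4 / (8*(8^2 - 1)) = 1 - 24/504 = 0.952381.
Step 4: Under H0, t = rho * sqrt((n-2)/(1-rho^2)) = 7.6509 ~ t(6).
Step 5: Two-sided p-value from the t-distribution with 6 df = 0.000260.
Step 6: alpha = 0.05. reject H0.

rho = 0.9524, p = 0.000260, reject H0 at alpha = 0.05.


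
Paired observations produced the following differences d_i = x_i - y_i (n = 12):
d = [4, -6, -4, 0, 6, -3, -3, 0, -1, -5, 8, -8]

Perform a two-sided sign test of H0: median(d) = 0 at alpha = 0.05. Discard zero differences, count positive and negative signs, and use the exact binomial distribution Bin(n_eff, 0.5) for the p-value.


Step 1: Discard zero differences. Original n = 12; n_eff = number of nonzero differences = 10.
Nonzero differences (with sign): +4, -6, -4, +6, -3, -3, -1, -5, +8, -8
Step 2: Count signs: positive = 3, negative = 7.
Step 3: Under H0: P(positive) = 0.5, so the number of positives S ~ Bin(10, 0.5).
Step 4: Two-sided exact p-value = sum of Bin(10,0.5) probabilities at or below the observed probability = 0.343750.
Step 5: alpha = 0.05. fail to reject H0.

n_eff = 10, pos = 3, neg = 7, p = 0.343750, fail to reject H0.


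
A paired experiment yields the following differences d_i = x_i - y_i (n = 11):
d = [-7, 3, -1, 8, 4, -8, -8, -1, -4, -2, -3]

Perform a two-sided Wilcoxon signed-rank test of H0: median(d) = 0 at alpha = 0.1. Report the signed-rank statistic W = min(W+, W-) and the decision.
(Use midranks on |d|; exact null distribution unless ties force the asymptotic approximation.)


Step 1: Drop any zero differences (none here) and take |d_i|.
|d| = [7, 3, 1, 8, 4, 8, 8, 1, 4, 2, 3]
Step 2: Midrank |d_i| (ties get averaged ranks).
ranks: |7|->8, |3|->4.5, |1|->1.5, |8|->10, |4|->6.5, |8|->10, |8|->10, |1|->1.5, |4|->6.5, |2|->3, |3|->4.5
Step 3: Attach original signs; sum ranks with positive sign and with negative sign.
W+ = 4.5 + 10 + 6.5 = 21
W- = 8 + 1.5 + 10 + 10 + 1.5 + 6.5 + 3 + 4.5 = 45
(Check: W+ + W- = 66 should equal n(n+1)/2 = 66.)
Step 4: Test statistic W = min(W+, W-) = 21.
Step 5: Ties in |d|, so use the tie-corrected normal approximation.
        E[W] = n(n+1)/4 = 11*12/4 = 33.
        Tie groups: |d|=1 (t=2), |d|=3 (t=2), |d|=4 (t=2), |d|=8 (t=3); sum(t^3 - t) = 42.
        Var[W] = n(n+1)(2n+1)/24 - sum(t^3-t)/48 = 3036/24 - 42/48 = 125.625.
        z = (W - E[W]) / sqrt(Var[W]) = (21 - 33) / 11.2083 = -1.0706.
        Two-sided p = 2*Phi(z) = 0.284332.
Step 6: alpha = 0.1. fail to reject H0.

W+ = 21, W- = 45, W = min = 21, p = 0.284332, fail to reject H0.


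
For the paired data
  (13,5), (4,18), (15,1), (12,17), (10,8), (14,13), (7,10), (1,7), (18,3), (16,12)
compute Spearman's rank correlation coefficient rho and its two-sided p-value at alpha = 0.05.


Step 1: Rank x and y separately (midranks; no ties here).
rank(x): 13->6, 4->2, 15->8, 12->5, 10->4, 14->7, 7->3, 1->1, 18->10, 16->9
rank(y): 5->3, 18->10, 1->1, 17->9, 8->5, 13->8, 10->6, 7->4, 3->2, 12->7
Step 2: d_i = R_x(i) - R_y(i); compute d_i^2.
  (6-3)^2=9, (2-10)^2=64, (8-1)^2=49, (5-9)^2=16, (4-5)^2=1, (7-8)^2=1, (3-6)^2=9, (1-4)^2=9, (10-2)^2=64, (9-7)^2=4
sum(d^2) = 226.
Step 3: rho = 1 - 6*226 / (10*(10^2 - 1)) = 1 - 1356/990 = -0.369697.
Step 4: Under H0, t = rho * sqrt((n-2)/(1-rho^2)) = -1.1254 ~ t(8).
Step 5: Two-sided p-value from the t-distribution with 8 df = 0.293050.
Step 6: alpha = 0.05. fail to reject H0.

rho = -0.3697, p = 0.293050, fail to reject H0 at alpha = 0.05.


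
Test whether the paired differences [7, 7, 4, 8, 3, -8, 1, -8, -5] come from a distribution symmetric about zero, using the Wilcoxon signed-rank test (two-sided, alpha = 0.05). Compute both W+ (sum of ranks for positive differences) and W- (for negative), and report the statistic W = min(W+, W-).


Step 1: Drop any zero differences (none here) and take |d_i|.
|d| = [7, 7, 4, 8, 3, 8, 1, 8, 5]
Step 2: Midrank |d_i| (ties get averaged ranks).
ranks: |7|->5.5, |7|->5.5, |4|->3, |8|->8, |3|->2, |8|->8, |1|->1, |8|->8, |5|->4
Step 3: Attach original signs; sum ranks with positive sign and with negative sign.
W+ = 5.5 + 5.5 + 3 + 8 + 2 + 1 = 25
W- = 8 + 8 + 4 = 20
(Check: W+ + W- = 45 should equal n(n+1)/2 = 45.)
Step 4: Test statistic W = min(W+, W-) = 20.
Step 5: Ties in |d|, so use the tie-corrected normal approximation.
        E[W] = n(n+1)/4 = 9*10/4 = 22.5.
        Tie groups: |d|=7 (t=2), |d|=8 (t=3); sum(t^3 - t) = 30.
        Var[W] = n(n+1)(2n+1)/24 - sum(t^3-t)/48 = 1710/24 - 30/48 = 70.625.
        z = (W - E[W]) / sqrt(Var[W]) = (20 - 22.5) / 8.4039 = -0.2975.
        Two-sided p = 2*Phi(z) = 0.766099.
Step 6: alpha = 0.05. fail to reject H0.

W+ = 25, W- = 20, W = min = 20, p = 0.766099, fail to reject H0.


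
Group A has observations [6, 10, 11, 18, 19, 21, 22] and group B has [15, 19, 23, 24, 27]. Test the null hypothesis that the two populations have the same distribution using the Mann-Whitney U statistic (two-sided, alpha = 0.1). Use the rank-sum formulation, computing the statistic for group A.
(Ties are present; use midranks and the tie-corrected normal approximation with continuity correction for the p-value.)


Step 1: Combine and sort all 12 observations; assign midranks.
sorted (value, group): (6,X), (10,X), (11,X), (15,Y), (18,X), (19,X), (19,Y), (21,X), (22,X), (23,Y), (24,Y), (27,Y)
ranks: 6->1, 10->2, 11->3, 15->4, 18->5, 19->6.5, 19->6.5, 21->8, 22->9, 23->10, 24->11, 27->12
Step 2: Rank sum for X: R1 = 1 + 2 + 3 + 5 + 6.5 + 8 + 9 = 34.5.
Step 3: U_X = R1 - n1(n1+1)/2 = 34.5 - 7*8/2 = 34.5 - 28 = 6.5.
       U_Y = n1*n2 - U_X = 35 - 6.5 = 28.5.
Step 4: Ties are present, so use the tie-corrected normal approximation (with continuity correction) for the p-value.
Step 5: p-value = 0.087602; compare to alpha = 0.1. reject H0.

U_X = 6.5, p = 0.087602, reject H0 at alpha = 0.1.


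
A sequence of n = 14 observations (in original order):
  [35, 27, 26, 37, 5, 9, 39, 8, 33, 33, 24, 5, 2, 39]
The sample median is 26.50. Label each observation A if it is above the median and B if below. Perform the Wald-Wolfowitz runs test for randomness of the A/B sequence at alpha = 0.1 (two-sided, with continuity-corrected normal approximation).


Step 1: Compute median = 26.50; label A = above, B = below.
Labels in order: AABABBABAABBBA  (n_A = 7, n_B = 7)
Step 2: Count runs R = 9.
Step 3: Under H0 (random ordering), E[R] = 2*n_A*n_B/(n_A+n_B) + 1 = 2*7*7/14 + 1 = 8.0000.
        Var[R] = 2*n_A*n_B*(2*n_A*n_B - n_A - n_B) / ((n_A+n_B)^2 * (n_A+n_B-1)) = 8232/2548 = 3.2308.
        SD[R] = 1.7974.
Step 4: Continuity-corrected z = (R - 0.5 - E[R]) / SD[R] = (9 - 0.5 - 8.0000) / 1.7974 = 0.2782.
Step 5: Two-sided p-value via normal approximation = 2*(1 - Phi(|z|)) = 0.780879.
Step 6: alpha = 0.1. fail to reject H0.

R = 9, z = 0.2782, p = 0.780879, fail to reject H0.


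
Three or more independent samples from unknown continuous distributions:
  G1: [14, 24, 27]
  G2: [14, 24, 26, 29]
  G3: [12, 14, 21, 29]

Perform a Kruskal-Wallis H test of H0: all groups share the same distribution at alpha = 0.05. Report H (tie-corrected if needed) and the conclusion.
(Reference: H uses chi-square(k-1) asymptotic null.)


Step 1: Combine all N = 11 observations and assign midranks.
sorted (value, group, rank): (12,G3,1), (14,G1,3), (14,G2,3), (14,G3,3), (21,G3,5), (24,G1,6.5), (24,G2,6.5), (26,G2,8), (27,G1,9), (29,G2,10.5), (29,G3,10.5)
Step 2: Sum ranks within each group.
R_1 = 18.5 (n_1 = 3)
R_2 = 28 (n_2 = 4)
R_3 = 19.5 (n_3 = 4)
Step 3: H = 12/(N(N+1)) * sum(R_i^2/n_i) - 3(N+1)
     = 12/(11*12) * (18.5^2/3 + 28^2/4 + 19.5^2/4) - 3*12
     = 0.090909 * 405.146 - 36
     = 0.831439.
Step 4: Ties present; correction factor C = 1 - 36/(11^3 - 11) = 0.972727. Corrected H = 0.831439 / 0.972727 = 0.854751.
Step 5: Under H0, H ~ chi^2(2); p-value = 0.652219.
Step 6: alpha = 0.05. fail to reject H0.

H = 0.8548, df = 2, p = 0.652219, fail to reject H0.


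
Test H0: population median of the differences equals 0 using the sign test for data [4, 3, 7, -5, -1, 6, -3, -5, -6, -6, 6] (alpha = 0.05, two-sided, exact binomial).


Step 1: Discard zero differences. Original n = 11; n_eff = number of nonzero differences = 11.
Nonzero differences (with sign): +4, +3, +7, -5, -1, +6, -3, -5, -6, -6, +6
Step 2: Count signs: positive = 5, negative = 6.
Step 3: Under H0: P(positive) = 0.5, so the number of positives S ~ Bin(11, 0.5).
Step 4: Two-sided exact p-value = sum of Bin(11,0.5) probabilities at or below the observed probability = 1.000000.
Step 5: alpha = 0.05. fail to reject H0.

n_eff = 11, pos = 5, neg = 6, p = 1.000000, fail to reject H0.


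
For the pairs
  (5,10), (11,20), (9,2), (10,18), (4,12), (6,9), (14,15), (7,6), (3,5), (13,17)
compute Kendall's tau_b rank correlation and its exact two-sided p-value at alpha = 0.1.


Step 1: Enumerate the 45 unordered pairs (i,j) with i<j and classify each by sign(x_j-x_i) * sign(y_j-y_i).
  (1,2):dx=+6,dy=+10->C; (1,3):dx=+4,dy=-8->D; (1,4):dx=+5,dy=+8->C; (1,5):dx=-1,dy=+2->D
  (1,6):dx=+1,dy=-1->D; (1,7):dx=+9,dy=+5->C; (1,8):dx=+2,dy=-4->D; (1,9):dx=-2,dy=-5->C
  (1,10):dx=+8,dy=+7->C; (2,3):dx=-2,dy=-18->C; (2,4):dx=-1,dy=-2->C; (2,5):dx=-7,dy=-8->C
  (2,6):dx=-5,dy=-11->C; (2,7):dx=+3,dy=-5->D; (2,8):dx=-4,dy=-14->C; (2,9):dx=-8,dy=-15->C
  (2,10):dx=+2,dy=-3->D; (3,4):dx=+1,dy=+16->C; (3,5):dx=-5,dy=+10->D; (3,6):dx=-3,dy=+7->D
  (3,7):dx=+5,dy=+13->C; (3,8):dx=-2,dy=+4->D; (3,9):dx=-6,dy=+3->D; (3,10):dx=+4,dy=+15->C
  (4,5):dx=-6,dy=-6->C; (4,6):dx=-4,dy=-9->C; (4,7):dx=+4,dy=-3->D; (4,8):dx=-3,dy=-12->C
  (4,9):dx=-7,dy=-13->C; (4,10):dx=+3,dy=-1->D; (5,6):dx=+2,dy=-3->D; (5,7):dx=+10,dy=+3->C
  (5,8):dx=+3,dy=-6->D; (5,9):dx=-1,dy=-7->C; (5,10):dx=+9,dy=+5->C; (6,7):dx=+8,dy=+6->C
  (6,8):dx=+1,dy=-3->D; (6,9):dx=-3,dy=-4->C; (6,10):dx=+7,dy=+8->C; (7,8):dx=-7,dy=-9->C
  (7,9):dx=-11,dy=-10->C; (7,10):dx=-1,dy=+2->D; (8,9):dx=-4,dy=-1->C; (8,10):dx=+6,dy=+11->C
  (9,10):dx=+10,dy=+12->C
Step 2: C = 29, D = 16, total pairs = 45.
Step 3: tau = (C - D)/(n(n-1)/2) = (29 - 16)/45 = 0.288889.
Step 4: Exact two-sided p-value (enumerate n! = 3628800 permutations of y under H0): p = 0.291248.
Step 5: alpha = 0.1. fail to reject H0.

tau_b = 0.2889 (C=29, D=16), p = 0.291248, fail to reject H0.


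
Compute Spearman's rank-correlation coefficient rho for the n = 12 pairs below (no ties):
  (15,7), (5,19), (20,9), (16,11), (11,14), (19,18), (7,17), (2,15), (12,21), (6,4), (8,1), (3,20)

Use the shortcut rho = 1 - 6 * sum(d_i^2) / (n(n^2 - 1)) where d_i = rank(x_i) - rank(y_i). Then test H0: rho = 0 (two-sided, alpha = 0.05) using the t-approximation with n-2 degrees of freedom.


Step 1: Rank x and y separately (midranks; no ties here).
rank(x): 15->9, 5->3, 20->12, 16->10, 11->7, 19->11, 7->5, 2->1, 12->8, 6->4, 8->6, 3->2
rank(y): 7->3, 19->10, 9->4, 11->5, 14->6, 18->9, 17->8, 15->7, 21->12, 4->2, 1->1, 20->11
Step 2: d_i = R_x(i) - R_y(i); compute d_i^2.
  (9-3)^2=36, (3-10)^2=49, (12-4)^2=64, (10-5)^2=25, (7-6)^2=1, (11-9)^2=4, (5-8)^2=9, (1-7)^2=36, (8-12)^2=16, (4-2)^2=4, (6-1)^2=25, (2-11)^2=81
sum(d^2) = 350.
Step 3: rho = 1 - 6*350 / (12*(12^2 - 1)) = 1 - 2100/1716 = -0.223776.
Step 4: Under H0, t = rho * sqrt((n-2)/(1-rho^2)) = -0.7261 ~ t(10).
Step 5: Two-sided p-value from the t-distribution with 10 df = 0.484452.
Step 6: alpha = 0.05. fail to reject H0.

rho = -0.2238, p = 0.484452, fail to reject H0 at alpha = 0.05.


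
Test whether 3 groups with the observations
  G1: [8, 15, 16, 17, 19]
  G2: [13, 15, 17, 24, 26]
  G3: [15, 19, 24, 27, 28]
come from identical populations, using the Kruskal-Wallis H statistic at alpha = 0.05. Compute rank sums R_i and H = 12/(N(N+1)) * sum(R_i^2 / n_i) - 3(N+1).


Step 1: Combine all N = 15 observations and assign midranks.
sorted (value, group, rank): (8,G1,1), (13,G2,2), (15,G1,4), (15,G2,4), (15,G3,4), (16,G1,6), (17,G1,7.5), (17,G2,7.5), (19,G1,9.5), (19,G3,9.5), (24,G2,11.5), (24,G3,11.5), (26,G2,13), (27,G3,14), (28,G3,15)
Step 2: Sum ranks within each group.
R_1 = 28 (n_1 = 5)
R_2 = 38 (n_2 = 5)
R_3 = 54 (n_3 = 5)
Step 3: H = 12/(N(N+1)) * sum(R_i^2/n_i) - 3(N+1)
     = 12/(15*16) * (28^2/5 + 38^2/5 + 54^2/5) - 3*16
     = 0.050000 * 1028.8 - 48
     = 3.440000.
Step 4: Ties present; correction factor C = 1 - 42/(15^3 - 15) = 0.987500. Corrected H = 3.440000 / 0.987500 = 3.483544.
Step 5: Under H0, H ~ chi^2(2); p-value = 0.175210.
Step 6: alpha = 0.05. fail to reject H0.

H = 3.4835, df = 2, p = 0.175210, fail to reject H0.


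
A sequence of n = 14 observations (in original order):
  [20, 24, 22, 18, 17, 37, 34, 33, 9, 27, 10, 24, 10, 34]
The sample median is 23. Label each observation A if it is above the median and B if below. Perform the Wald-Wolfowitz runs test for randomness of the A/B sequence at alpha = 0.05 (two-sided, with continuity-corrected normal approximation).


Step 1: Compute median = 23; label A = above, B = below.
Labels in order: BABBBAAABABABA  (n_A = 7, n_B = 7)
Step 2: Count runs R = 10.
Step 3: Under H0 (random ordering), E[R] = 2*n_A*n_B/(n_A+n_B) + 1 = 2*7*7/14 + 1 = 8.0000.
        Var[R] = 2*n_A*n_B*(2*n_A*n_B - n_A - n_B) / ((n_A+n_B)^2 * (n_A+n_B-1)) = 8232/2548 = 3.2308.
        SD[R] = 1.7974.
Step 4: Continuity-corrected z = (R - 0.5 - E[R]) / SD[R] = (10 - 0.5 - 8.0000) / 1.7974 = 0.8345.
Step 5: Two-sided p-value via normal approximation = 2*(1 - Phi(|z|)) = 0.403986.
Step 6: alpha = 0.05. fail to reject H0.

R = 10, z = 0.8345, p = 0.403986, fail to reject H0.


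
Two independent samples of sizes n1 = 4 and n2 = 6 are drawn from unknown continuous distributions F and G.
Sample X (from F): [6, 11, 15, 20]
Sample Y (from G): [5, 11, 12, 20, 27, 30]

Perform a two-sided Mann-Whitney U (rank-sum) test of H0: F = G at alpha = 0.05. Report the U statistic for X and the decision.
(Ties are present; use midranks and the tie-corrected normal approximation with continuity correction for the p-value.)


Step 1: Combine and sort all 10 observations; assign midranks.
sorted (value, group): (5,Y), (6,X), (11,X), (11,Y), (12,Y), (15,X), (20,X), (20,Y), (27,Y), (30,Y)
ranks: 5->1, 6->2, 11->3.5, 11->3.5, 12->5, 15->6, 20->7.5, 20->7.5, 27->9, 30->10
Step 2: Rank sum for X: R1 = 2 + 3.5 + 6 + 7.5 = 19.
Step 3: U_X = R1 - n1(n1+1)/2 = 19 - 4*5/2 = 19 - 10 = 9.
       U_Y = n1*n2 - U_X = 24 - 9 = 15.
Step 4: Ties are present, so use the tie-corrected normal approximation (with continuity correction) for the p-value.
Step 5: p-value = 0.591778; compare to alpha = 0.05. fail to reject H0.

U_X = 9, p = 0.591778, fail to reject H0 at alpha = 0.05.


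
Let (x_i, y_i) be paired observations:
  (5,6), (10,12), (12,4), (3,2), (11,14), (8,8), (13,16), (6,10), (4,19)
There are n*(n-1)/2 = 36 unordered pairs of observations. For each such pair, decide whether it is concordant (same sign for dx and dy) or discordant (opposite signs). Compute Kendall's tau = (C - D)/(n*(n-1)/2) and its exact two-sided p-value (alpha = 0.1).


Step 1: Enumerate the 36 unordered pairs (i,j) with i<j and classify each by sign(x_j-x_i) * sign(y_j-y_i).
  (1,2):dx=+5,dy=+6->C; (1,3):dx=+7,dy=-2->D; (1,4):dx=-2,dy=-4->C; (1,5):dx=+6,dy=+8->C
  (1,6):dx=+3,dy=+2->C; (1,7):dx=+8,dy=+10->C; (1,8):dx=+1,dy=+4->C; (1,9):dx=-1,dy=+13->D
  (2,3):dx=+2,dy=-8->D; (2,4):dx=-7,dy=-10->C; (2,5):dx=+1,dy=+2->C; (2,6):dx=-2,dy=-4->C
  (2,7):dx=+3,dy=+4->C; (2,8):dx=-4,dy=-2->C; (2,9):dx=-6,dy=+7->D; (3,4):dx=-9,dy=-2->C
  (3,5):dx=-1,dy=+10->D; (3,6):dx=-4,dy=+4->D; (3,7):dx=+1,dy=+12->C; (3,8):dx=-6,dy=+6->D
  (3,9):dx=-8,dy=+15->D; (4,5):dx=+8,dy=+12->C; (4,6):dx=+5,dy=+6->C; (4,7):dx=+10,dy=+14->C
  (4,8):dx=+3,dy=+8->C; (4,9):dx=+1,dy=+17->C; (5,6):dx=-3,dy=-6->C; (5,7):dx=+2,dy=+2->C
  (5,8):dx=-5,dy=-4->C; (5,9):dx=-7,dy=+5->D; (6,7):dx=+5,dy=+8->C; (6,8):dx=-2,dy=+2->D
  (6,9):dx=-4,dy=+11->D; (7,8):dx=-7,dy=-6->C; (7,9):dx=-9,dy=+3->D; (8,9):dx=-2,dy=+9->D
Step 2: C = 23, D = 13, total pairs = 36.
Step 3: tau = (C - D)/(n(n-1)/2) = (23 - 13)/36 = 0.277778.
Step 4: Exact two-sided p-value (enumerate n! = 362880 permutations of y under H0): p = 0.358488.
Step 5: alpha = 0.1. fail to reject H0.

tau_b = 0.2778 (C=23, D=13), p = 0.358488, fail to reject H0.
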